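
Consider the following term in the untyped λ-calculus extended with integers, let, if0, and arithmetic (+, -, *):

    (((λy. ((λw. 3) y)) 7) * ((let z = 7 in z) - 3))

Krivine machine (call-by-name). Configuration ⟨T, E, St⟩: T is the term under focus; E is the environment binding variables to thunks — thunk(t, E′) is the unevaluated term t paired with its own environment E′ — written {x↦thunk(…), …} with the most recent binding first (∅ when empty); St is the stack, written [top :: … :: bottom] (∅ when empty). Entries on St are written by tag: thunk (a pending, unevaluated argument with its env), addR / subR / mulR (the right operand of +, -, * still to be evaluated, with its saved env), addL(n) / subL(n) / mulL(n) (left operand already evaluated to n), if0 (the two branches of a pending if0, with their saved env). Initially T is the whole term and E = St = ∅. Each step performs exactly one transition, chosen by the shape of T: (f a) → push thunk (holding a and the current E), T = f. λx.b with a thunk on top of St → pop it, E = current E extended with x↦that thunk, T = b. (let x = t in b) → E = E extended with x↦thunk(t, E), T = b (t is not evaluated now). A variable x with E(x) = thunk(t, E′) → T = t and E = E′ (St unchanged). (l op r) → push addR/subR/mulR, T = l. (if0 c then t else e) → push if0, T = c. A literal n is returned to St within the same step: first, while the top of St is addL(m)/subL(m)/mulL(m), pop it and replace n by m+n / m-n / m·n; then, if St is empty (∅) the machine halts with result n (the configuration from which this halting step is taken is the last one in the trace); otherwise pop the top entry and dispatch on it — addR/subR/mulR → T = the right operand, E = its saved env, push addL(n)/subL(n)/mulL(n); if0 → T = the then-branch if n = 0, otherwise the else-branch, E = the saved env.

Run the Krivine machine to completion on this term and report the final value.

Answer: 12

Execution trace:
0. ⟨T=(((λy. ((λw. 3) y)) 7) * ((let z = 7 in z) - 3)); E=∅; St=∅⟩
1. ⟨T=((λy. ((λw. 3) y)) 7); E=∅; St=[mulR]⟩
2. ⟨T=(λy. ((λw. 3) y)); E=∅; St=[thunk :: mulR]⟩
3. ⟨T=((λw. 3) y); E={y↦thunk(7, ∅)}; St=[mulR]⟩
4. ⟨T=(λw. 3); E={y↦thunk(7, ∅)}; St=[thunk :: mulR]⟩
5. ⟨T=3; E={w↦thunk(y, {y↦thunk(7, ∅)}), y↦thunk(7, ∅)}; St=[mulR]⟩
6. ⟨T=((let z = 7 in z) - 3); E=∅; St=[mulL(3)]⟩
7. ⟨T=(let z = 7 in z); E=∅; St=[subR :: mulL(3)]⟩
8. ⟨T=z; E={z↦thunk(7, ∅)}; St=[subR :: mulL(3)]⟩
9. ⟨T=7; E=∅; St=[subR :: mulL(3)]⟩
10. ⟨T=3; E=∅; St=[subL(7) :: mulL(3)]⟩
→ final value 12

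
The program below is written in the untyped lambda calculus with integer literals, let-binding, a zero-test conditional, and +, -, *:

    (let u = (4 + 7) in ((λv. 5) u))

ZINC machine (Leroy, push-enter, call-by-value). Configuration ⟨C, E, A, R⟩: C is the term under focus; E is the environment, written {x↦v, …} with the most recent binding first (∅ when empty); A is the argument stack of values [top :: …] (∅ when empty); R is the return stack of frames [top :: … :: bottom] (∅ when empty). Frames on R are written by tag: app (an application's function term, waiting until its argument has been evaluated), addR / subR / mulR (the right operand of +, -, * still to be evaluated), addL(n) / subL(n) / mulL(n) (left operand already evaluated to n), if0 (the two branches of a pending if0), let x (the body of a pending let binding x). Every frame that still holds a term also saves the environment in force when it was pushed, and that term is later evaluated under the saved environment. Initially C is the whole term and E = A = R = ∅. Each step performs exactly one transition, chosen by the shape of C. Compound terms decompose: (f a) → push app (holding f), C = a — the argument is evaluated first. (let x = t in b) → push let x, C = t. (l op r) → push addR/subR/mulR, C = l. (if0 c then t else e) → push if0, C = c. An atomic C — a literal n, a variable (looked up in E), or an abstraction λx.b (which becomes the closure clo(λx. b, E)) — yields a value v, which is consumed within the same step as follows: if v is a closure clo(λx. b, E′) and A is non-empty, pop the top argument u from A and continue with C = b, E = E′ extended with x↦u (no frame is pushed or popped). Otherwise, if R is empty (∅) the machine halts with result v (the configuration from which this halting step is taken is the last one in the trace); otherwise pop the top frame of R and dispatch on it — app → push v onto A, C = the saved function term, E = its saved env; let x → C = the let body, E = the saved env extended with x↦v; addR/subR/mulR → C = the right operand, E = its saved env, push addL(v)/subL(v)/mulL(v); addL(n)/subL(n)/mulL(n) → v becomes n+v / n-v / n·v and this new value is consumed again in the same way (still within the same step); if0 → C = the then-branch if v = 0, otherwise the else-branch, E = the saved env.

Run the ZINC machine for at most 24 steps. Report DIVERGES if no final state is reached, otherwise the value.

0. <C=(let u = (4 + 7) in ((λv. 5) u)), E=∅, A=∅, R=∅>
1. <C=(4 + 7), E=∅, A=∅, R=[let u]>
2. <C=4, E=∅, A=∅, R=[addR :: let u]>
3. <C=7, E=∅, A=∅, R=[addL(4) :: let u]>
4. <C=((λv. 5) u), E={u↦11}, A=∅, R=∅>
5. <C=u, E={u↦11}, A=∅, R=[app]>
6. <C=(λv. 5), E={u↦11}, A=[11], R=∅>
7. <C=5, E={v↦11, u↦11}, A=∅, R=∅>
→ final value 5

Answer: 5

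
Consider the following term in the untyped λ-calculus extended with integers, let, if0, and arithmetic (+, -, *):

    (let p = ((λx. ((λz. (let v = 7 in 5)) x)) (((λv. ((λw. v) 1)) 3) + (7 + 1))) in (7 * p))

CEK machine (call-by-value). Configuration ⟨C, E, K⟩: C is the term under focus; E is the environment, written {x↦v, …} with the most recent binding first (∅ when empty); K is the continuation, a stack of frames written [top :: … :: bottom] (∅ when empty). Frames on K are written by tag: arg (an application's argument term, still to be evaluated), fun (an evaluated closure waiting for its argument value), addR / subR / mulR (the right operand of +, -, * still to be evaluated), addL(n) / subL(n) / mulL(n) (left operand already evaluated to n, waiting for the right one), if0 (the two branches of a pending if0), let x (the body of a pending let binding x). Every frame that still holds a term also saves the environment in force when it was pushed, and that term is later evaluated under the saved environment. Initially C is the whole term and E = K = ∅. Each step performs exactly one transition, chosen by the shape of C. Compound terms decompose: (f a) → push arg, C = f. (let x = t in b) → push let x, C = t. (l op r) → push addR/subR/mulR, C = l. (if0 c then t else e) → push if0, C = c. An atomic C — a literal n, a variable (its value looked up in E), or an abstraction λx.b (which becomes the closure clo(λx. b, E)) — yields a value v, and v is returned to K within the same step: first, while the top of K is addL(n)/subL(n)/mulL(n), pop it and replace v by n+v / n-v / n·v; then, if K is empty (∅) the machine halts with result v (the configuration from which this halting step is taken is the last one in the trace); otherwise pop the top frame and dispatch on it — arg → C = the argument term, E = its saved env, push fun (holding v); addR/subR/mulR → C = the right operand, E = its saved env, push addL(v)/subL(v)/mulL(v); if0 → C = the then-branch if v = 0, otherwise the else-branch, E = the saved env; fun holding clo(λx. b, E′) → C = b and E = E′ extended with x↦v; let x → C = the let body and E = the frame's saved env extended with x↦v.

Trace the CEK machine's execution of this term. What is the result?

t=0: ⟨C=(let p = ((λx. ((λz. (let v = 7 in 5)) x)) (((λv. ((λw. v) 1)) 3) + (7 + 1))) in (7 * p)); E=∅; K=∅⟩
t=1: ⟨C=((λx. ((λz. (let v = 7 in 5)) x)) (((λv. ((λw. v) 1)) 3) + (7 + 1))); E=∅; K=[let p]⟩
t=2: ⟨C=(λx. ((λz. (let v = 7 in 5)) x)); E=∅; K=[arg :: let p]⟩
t=3: ⟨C=(((λv. ((λw. v) 1)) 3) + (7 + 1)); E=∅; K=[fun :: let p]⟩
t=4: ⟨C=((λv. ((λw. v) 1)) 3); E=∅; K=[addR :: fun :: let p]⟩
t=5: ⟨C=(λv. ((λw. v) 1)); E=∅; K=[arg :: addR :: fun :: let p]⟩
t=6: ⟨C=3; E=∅; K=[fun :: addR :: fun :: let p]⟩
t=7: ⟨C=((λw. v) 1); E={v↦3}; K=[addR :: fun :: let p]⟩
t=8: ⟨C=(λw. v); E={v↦3}; K=[arg :: addR :: fun :: let p]⟩
t=9: ⟨C=1; E={v↦3}; K=[fun :: addR :: fun :: let p]⟩
t=10: ⟨C=v; E={w↦1, v↦3}; K=[addR :: fun :: let p]⟩
t=11: ⟨C=(7 + 1); E=∅; K=[addL(3) :: fun :: let p]⟩
t=12: ⟨C=7; E=∅; K=[addR :: addL(3) :: fun :: let p]⟩
t=13: ⟨C=1; E=∅; K=[addL(7) :: addL(3) :: fun :: let p]⟩
t=14: ⟨C=((λz. (let v = 7 in 5)) x); E={x↦11}; K=[let p]⟩
t=15: ⟨C=(λz. (let v = 7 in 5)); E={x↦11}; K=[arg :: let p]⟩
t=16: ⟨C=x; E={x↦11}; K=[fun :: let p]⟩
t=17: ⟨C=(let v = 7 in 5); E={z↦11, x↦11}; K=[let p]⟩
t=18: ⟨C=7; E={z↦11, x↦11}; K=[let v :: let p]⟩
t=19: ⟨C=5; E={v↦7, z↦11, x↦11}; K=[let p]⟩
t=20: ⟨C=(7 * p); E={p↦5}; K=∅⟩
t=21: ⟨C=7; E={p↦5}; K=[mulR]⟩
t=22: ⟨C=p; E={p↦5}; K=[mulL(7)]⟩
→ final value 35

Answer: 35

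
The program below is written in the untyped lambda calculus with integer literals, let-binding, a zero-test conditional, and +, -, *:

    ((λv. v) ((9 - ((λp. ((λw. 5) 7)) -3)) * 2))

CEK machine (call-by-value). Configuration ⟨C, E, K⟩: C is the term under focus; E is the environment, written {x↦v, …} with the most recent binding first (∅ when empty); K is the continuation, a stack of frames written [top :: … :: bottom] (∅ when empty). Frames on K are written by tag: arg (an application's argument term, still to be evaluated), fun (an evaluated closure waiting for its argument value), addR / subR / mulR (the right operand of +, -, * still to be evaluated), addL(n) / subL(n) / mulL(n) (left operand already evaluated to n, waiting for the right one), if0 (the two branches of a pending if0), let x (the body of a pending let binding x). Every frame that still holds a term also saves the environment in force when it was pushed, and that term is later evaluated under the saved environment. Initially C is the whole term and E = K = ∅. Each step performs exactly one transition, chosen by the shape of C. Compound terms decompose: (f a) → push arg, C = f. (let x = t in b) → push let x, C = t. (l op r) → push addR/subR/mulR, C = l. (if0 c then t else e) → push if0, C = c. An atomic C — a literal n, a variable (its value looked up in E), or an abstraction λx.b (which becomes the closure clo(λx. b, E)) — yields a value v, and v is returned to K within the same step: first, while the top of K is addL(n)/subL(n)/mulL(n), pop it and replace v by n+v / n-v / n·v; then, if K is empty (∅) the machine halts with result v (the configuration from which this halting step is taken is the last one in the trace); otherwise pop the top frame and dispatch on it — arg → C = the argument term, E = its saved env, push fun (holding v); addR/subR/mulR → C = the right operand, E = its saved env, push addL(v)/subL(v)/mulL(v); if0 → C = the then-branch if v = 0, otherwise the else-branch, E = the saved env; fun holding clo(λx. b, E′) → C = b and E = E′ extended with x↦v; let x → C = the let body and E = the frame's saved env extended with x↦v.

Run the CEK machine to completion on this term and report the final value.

t=0: ⟨C=((λv. v) ((9 - ((λp. ((λw. 5) 7)) -3)) * 2)); E=∅; K=∅⟩
t=1: ⟨C=(λv. v); E=∅; K=[arg]⟩
t=2: ⟨C=((9 - ((λp. ((λw. 5) 7)) -3)) * 2); E=∅; K=[fun]⟩
t=3: ⟨C=(9 - ((λp. ((λw. 5) 7)) -3)); E=∅; K=[mulR :: fun]⟩
t=4: ⟨C=9; E=∅; K=[subR :: mulR :: fun]⟩
t=5: ⟨C=((λp. ((λw. 5) 7)) -3); E=∅; K=[subL(9) :: mulR :: fun]⟩
t=6: ⟨C=(λp. ((λw. 5) 7)); E=∅; K=[arg :: subL(9) :: mulR :: fun]⟩
t=7: ⟨C=-3; E=∅; K=[fun :: subL(9) :: mulR :: fun]⟩
t=8: ⟨C=((λw. 5) 7); E={p↦-3}; K=[subL(9) :: mulR :: fun]⟩
t=9: ⟨C=(λw. 5); E={p↦-3}; K=[arg :: subL(9) :: mulR :: fun]⟩
t=10: ⟨C=7; E={p↦-3}; K=[fun :: subL(9) :: mulR :: fun]⟩
t=11: ⟨C=5; E={w↦7, p↦-3}; K=[subL(9) :: mulR :: fun]⟩
t=12: ⟨C=2; E=∅; K=[mulL(4) :: fun]⟩
t=13: ⟨C=v; E={v↦8}; K=∅⟩
→ final value 8

Answer: 8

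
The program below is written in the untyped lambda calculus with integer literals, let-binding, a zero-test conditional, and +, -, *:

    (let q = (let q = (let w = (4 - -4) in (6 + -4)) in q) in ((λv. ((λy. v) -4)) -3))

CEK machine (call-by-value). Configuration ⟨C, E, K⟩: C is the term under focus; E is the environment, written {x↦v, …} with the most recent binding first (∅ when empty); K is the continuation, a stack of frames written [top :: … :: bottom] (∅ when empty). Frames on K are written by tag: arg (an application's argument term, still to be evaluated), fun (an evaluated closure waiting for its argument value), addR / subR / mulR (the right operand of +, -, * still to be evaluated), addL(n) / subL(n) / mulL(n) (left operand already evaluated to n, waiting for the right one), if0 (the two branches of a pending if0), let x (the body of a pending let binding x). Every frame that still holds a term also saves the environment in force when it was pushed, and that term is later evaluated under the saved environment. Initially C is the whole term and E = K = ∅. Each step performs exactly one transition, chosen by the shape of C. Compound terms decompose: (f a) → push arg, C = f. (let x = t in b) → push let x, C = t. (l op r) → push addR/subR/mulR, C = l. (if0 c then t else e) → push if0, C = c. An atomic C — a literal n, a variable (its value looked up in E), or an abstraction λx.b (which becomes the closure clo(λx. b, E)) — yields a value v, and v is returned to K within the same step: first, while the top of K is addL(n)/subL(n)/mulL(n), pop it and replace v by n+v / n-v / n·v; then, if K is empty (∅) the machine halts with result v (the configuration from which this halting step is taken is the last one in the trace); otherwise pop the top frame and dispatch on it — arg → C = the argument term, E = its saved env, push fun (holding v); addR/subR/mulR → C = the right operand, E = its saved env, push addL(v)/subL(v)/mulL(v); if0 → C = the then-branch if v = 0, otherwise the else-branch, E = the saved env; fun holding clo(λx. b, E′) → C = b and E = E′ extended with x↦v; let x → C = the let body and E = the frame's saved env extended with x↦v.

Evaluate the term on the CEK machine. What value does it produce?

0. ⟨C=(let q = (let q = (let w = (4 - -4) in (6 + -4)) in q) in ((λv. ((λy. v) -4)) -3)); E=∅; K=∅⟩
1. ⟨C=(let q = (let w = (4 - -4) in (6 + -4)) in q); E=∅; K=[let q]⟩
2. ⟨C=(let w = (4 - -4) in (6 + -4)); E=∅; K=[let q :: let q]⟩
3. ⟨C=(4 - -4); E=∅; K=[let w :: let q :: let q]⟩
4. ⟨C=4; E=∅; K=[subR :: let w :: let q :: let q]⟩
5. ⟨C=-4; E=∅; K=[subL(4) :: let w :: let q :: let q]⟩
6. ⟨C=(6 + -4); E={w↦8}; K=[let q :: let q]⟩
7. ⟨C=6; E={w↦8}; K=[addR :: let q :: let q]⟩
8. ⟨C=-4; E={w↦8}; K=[addL(6) :: let q :: let q]⟩
9. ⟨C=q; E={q↦2}; K=[let q]⟩
10. ⟨C=((λv. ((λy. v) -4)) -3); E={q↦2}; K=∅⟩
11. ⟨C=(λv. ((λy. v) -4)); E={q↦2}; K=[arg]⟩
12. ⟨C=-3; E={q↦2}; K=[fun]⟩
13. ⟨C=((λy. v) -4); E={v↦-3, q↦2}; K=∅⟩
14. ⟨C=(λy. v); E={v↦-3, q↦2}; K=[arg]⟩
15. ⟨C=-4; E={v↦-3, q↦2}; K=[fun]⟩
16. ⟨C=v; E={y↦-4, v↦-3, q↦2}; K=∅⟩
→ final value -3

Answer: -3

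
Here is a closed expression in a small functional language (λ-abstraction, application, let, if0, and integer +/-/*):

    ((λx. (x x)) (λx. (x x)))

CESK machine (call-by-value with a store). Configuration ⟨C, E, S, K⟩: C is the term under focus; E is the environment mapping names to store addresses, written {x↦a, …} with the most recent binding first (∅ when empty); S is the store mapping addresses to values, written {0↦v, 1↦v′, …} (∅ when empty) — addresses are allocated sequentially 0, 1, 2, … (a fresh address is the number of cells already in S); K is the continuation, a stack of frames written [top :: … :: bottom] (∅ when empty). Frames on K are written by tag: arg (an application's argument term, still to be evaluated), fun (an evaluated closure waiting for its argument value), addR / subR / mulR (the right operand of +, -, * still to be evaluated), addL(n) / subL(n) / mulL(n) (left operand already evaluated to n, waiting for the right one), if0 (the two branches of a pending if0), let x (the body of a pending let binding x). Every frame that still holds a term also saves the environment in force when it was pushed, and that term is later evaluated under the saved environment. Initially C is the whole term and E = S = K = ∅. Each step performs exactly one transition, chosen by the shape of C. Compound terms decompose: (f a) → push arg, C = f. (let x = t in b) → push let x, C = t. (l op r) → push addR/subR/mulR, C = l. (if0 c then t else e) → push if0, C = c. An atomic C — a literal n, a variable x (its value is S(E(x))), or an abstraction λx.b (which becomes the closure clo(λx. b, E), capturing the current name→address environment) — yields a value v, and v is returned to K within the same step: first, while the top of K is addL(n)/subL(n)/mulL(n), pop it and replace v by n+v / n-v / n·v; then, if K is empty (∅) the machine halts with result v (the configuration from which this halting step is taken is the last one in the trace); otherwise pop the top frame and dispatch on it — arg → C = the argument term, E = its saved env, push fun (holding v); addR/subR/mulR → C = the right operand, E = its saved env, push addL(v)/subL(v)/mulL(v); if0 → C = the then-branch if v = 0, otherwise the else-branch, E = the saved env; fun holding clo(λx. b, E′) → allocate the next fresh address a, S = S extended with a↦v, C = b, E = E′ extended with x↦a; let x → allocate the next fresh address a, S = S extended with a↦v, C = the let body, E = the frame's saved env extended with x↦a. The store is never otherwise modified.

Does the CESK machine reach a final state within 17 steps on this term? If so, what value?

0. [C=((λx. (x x)) (λx. (x x))) | E=∅ | S=∅ | K=∅]
1. [C=(λx. (x x)) | E=∅ | S=∅ | K=[arg]]
2. [C=(λx. (x x)) | E=∅ | S=∅ | K=[fun]]
3. [C=(x x) | E={x↦0} | S={0↦clo(λx. (x x), ∅)} | K=∅]
4. [C=x | E={x↦0} | S={0↦clo(λx. (x x), ∅)} | K=[arg]]
5. [C=x | E={x↦0} | S={0↦clo(λx. (x x), ∅)} | K=[fun]]
6. [C=(x x) | E={x↦1} | S={0↦clo(λx. (x x), ∅), 1↦clo(λx. (x x), ∅)} | K=∅]
7. [C=x | E={x↦1} | S={0↦clo(λx. (x x), ∅), 1↦clo(λx. (x x), ∅)} | K=[arg]]
8. [C=x | E={x↦1} | S={0↦clo(λx. (x x), ∅), 1↦clo(λx. (x x), ∅)} | K=[fun]]
9. [C=(x x) | E={x↦2} | S={0↦clo(λx. (x x), ∅), 1↦clo(λx. (x x), ∅), 2↦clo(λx. (x x), ∅)} | K=∅]
10. [C=x | E={x↦2} | S={0↦clo(λx. (x x), ∅), 1↦clo(λx. (x x), ∅), 2↦clo(λx. (x x), ∅)} | K=[arg]]
11. [C=x | E={x↦2} | S={0↦clo(λx. (x x), ∅), 1↦clo(λx. (x x), ∅), 2↦clo(λx. (x x), ∅)} | K=[fun]]
12. [C=(x x) | E={x↦3} | S={0↦clo(λx. (x x), ∅), 1↦clo(λx. (x x), ∅), 2↦clo(λx. (x x), ∅), 3↦clo(λx. (x x), ∅)} | K=∅]
13. [C=x | E={x↦3} | S={0↦clo(λx. (x x), ∅), 1↦clo(λx. (x x), ∅), 2↦clo(λx. (x x), ∅), 3↦clo(λx. (x x), ∅)} | K=[arg]]
14. [C=x | E={x↦3} | S={0↦clo(λx. (x x), ∅), 1↦clo(λx. (x x), ∅), 2↦clo(λx. (x x), ∅), 3↦clo(λx. (x x), ∅)} | K=[fun]]
15. [C=(x x) | E={x↦4} | S={0↦clo(λx. (x x), ∅), 1↦clo(λx. (x x), ∅), 2↦clo(λx. (x x), ∅), 3↦clo(λx. (x x), ∅), 4↦clo(λx. (x x), ∅)} | K=∅]
16. [C=x | E={x↦4} | S={0↦clo(λx. (x x), ∅), 1↦clo(λx. (x x), ∅), 2↦clo(λx. (x x), ∅), 3↦clo(λx. (x x), ∅), 4↦clo(λx. (x x), ∅)} | K=[arg]]
17. [C=x | E={x↦4} | S={0↦clo(λx. (x x), ∅), 1↦clo(λx. (x x), ∅), 2↦clo(λx. (x x), ∅), 3↦clo(λx. (x x), ∅), 4↦clo(λx. (x x), ∅)} | K=[fun]]
→ 17 transitions taken and the configuration is still not final: no result within 17 steps

Answer: DIVERGES (no final state within 17 steps)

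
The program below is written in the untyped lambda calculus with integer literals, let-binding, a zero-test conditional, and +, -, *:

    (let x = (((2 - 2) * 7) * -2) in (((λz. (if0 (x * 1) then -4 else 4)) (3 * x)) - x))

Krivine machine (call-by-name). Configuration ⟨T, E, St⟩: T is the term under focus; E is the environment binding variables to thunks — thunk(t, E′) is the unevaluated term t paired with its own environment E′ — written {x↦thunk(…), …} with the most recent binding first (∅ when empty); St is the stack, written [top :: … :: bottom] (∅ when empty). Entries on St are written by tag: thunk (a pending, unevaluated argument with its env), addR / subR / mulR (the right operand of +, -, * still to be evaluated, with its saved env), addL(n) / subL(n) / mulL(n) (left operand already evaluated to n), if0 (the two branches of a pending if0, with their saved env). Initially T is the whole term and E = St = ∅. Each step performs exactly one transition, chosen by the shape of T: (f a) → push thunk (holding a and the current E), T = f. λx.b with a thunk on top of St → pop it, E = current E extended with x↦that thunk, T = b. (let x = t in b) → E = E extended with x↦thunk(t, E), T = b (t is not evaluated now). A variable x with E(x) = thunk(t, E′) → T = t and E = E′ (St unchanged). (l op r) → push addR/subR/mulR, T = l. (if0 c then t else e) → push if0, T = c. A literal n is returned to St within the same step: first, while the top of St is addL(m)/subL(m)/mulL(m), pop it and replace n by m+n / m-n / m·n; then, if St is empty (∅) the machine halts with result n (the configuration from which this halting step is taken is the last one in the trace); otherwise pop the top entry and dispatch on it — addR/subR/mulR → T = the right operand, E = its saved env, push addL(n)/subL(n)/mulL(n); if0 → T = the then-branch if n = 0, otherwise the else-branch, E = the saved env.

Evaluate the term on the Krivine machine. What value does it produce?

Answer: -4

Derivation:
[0] [T=(let x = (((2 - 2) * 7) * -2) in (((λz. (if0 (x * 1) then -4 else 4)) (3 * x)) - x)) | E=∅ | St=∅]
[1] [T=(((λz. (if0 (x * 1) then -4 else 4)) (3 * x)) - x) | E={x↦thunk((((2 - 2) * 7) * -2), ∅)} | St=∅]
[2] [T=((λz. (if0 (x * 1) then -4 else 4)) (3 * x)) | E={x↦thunk((((2 - 2) * 7) * -2), ∅)} | St=[subR]]
[3] [T=(λz. (if0 (x * 1) then -4 else 4)) | E={x↦thunk((((2 - 2) * 7) * -2), ∅)} | St=[thunk :: subR]]
[4] [T=(if0 (x * 1) then -4 else 4) | E={z↦thunk((3 * x), {x↦thunk((((2 - 2) * 7) * -2), ∅)}), x↦thunk((((2 - 2) * 7) * -2), ∅)} | St=[subR]]
[5] [T=(x * 1) | E={z↦thunk((3 * x), {x↦thunk((((2 - 2) * 7) * -2), ∅)}), x↦thunk((((2 - 2) * 7) * -2), ∅)} | St=[if0 :: subR]]
[6] [T=x | E={z↦thunk((3 * x), {x↦thunk((((2 - 2) * 7) * -2), ∅)}), x↦thunk((((2 - 2) * 7) * -2), ∅)} | St=[mulR :: if0 :: subR]]
[7] [T=(((2 - 2) * 7) * -2) | E=∅ | St=[mulR :: if0 :: subR]]
[8] [T=((2 - 2) * 7) | E=∅ | St=[mulR :: mulR :: if0 :: subR]]
[9] [T=(2 - 2) | E=∅ | St=[mulR :: mulR :: mulR :: if0 :: subR]]
[10] [T=2 | E=∅ | St=[subR :: mulR :: mulR :: mulR :: if0 :: subR]]
[11] [T=2 | E=∅ | St=[subL(2) :: mulR :: mulR :: mulR :: if0 :: subR]]
[12] [T=7 | E=∅ | St=[mulL(0) :: mulR :: mulR :: if0 :: subR]]
[13] [T=-2 | E=∅ | St=[mulL(0) :: mulR :: if0 :: subR]]
[14] [T=1 | E={z↦thunk((3 * x), {x↦thunk((((2 - 2) * 7) * -2), ∅)}), x↦thunk((((2 - 2) * 7) * -2), ∅)} | St=[mulL(0) :: if0 :: subR]]
[15] [T=-4 | E={z↦thunk((3 * x), {x↦thunk((((2 - 2) * 7) * -2), ∅)}), x↦thunk((((2 - 2) * 7) * -2), ∅)} | St=[subR]]
[16] [T=x | E={x↦thunk((((2 - 2) * 7) * -2), ∅)} | St=[subL(-4)]]
[17] [T=(((2 - 2) * 7) * -2) | E=∅ | St=[subL(-4)]]
[18] [T=((2 - 2) * 7) | E=∅ | St=[mulR :: subL(-4)]]
[19] [T=(2 - 2) | E=∅ | St=[mulR :: mulR :: subL(-4)]]
[20] [T=2 | E=∅ | St=[subR :: mulR :: mulR :: subL(-4)]]
[21] [T=2 | E=∅ | St=[subL(2) :: mulR :: mulR :: subL(-4)]]
[22] [T=7 | E=∅ | St=[mulL(0) :: mulR :: subL(-4)]]
[23] [T=-2 | E=∅ | St=[mulL(0) :: subL(-4)]]
→ final value -4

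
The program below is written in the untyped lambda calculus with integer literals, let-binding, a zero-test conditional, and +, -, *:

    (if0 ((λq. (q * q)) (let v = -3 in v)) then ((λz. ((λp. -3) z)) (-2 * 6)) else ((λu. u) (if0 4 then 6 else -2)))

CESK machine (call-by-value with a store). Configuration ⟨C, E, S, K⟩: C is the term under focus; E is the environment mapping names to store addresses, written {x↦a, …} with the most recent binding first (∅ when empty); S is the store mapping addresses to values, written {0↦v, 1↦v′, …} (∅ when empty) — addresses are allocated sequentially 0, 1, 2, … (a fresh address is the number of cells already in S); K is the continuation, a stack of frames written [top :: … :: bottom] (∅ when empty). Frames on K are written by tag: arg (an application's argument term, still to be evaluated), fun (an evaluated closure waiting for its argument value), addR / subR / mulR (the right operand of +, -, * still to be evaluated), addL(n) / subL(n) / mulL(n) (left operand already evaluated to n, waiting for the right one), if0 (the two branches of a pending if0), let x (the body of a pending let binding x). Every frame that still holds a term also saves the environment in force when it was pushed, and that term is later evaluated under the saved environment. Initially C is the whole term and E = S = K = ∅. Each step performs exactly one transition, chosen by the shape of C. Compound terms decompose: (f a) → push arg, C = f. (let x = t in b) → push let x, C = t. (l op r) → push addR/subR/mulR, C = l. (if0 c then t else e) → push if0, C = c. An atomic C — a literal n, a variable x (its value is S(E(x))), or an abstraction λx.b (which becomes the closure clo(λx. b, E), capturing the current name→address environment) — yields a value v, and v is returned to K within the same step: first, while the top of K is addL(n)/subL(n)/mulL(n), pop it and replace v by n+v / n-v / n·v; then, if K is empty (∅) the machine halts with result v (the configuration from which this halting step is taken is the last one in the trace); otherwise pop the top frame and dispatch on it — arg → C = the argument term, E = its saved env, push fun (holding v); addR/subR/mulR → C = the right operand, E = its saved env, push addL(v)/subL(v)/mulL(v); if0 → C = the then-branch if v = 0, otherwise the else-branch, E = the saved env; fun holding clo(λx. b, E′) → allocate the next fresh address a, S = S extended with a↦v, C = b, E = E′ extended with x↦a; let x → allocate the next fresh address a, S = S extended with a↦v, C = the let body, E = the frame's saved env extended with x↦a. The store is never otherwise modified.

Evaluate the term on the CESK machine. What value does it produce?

Answer: -2

Derivation:
0. <C=(if0 ((λq. (q * q)) (let v = -3 in v)) then ((λz. ((λp. -3) z)) (-2 * 6)) else ((λu. u) (if0 4 then 6 else -2))), E=∅, S=∅, K=∅>
1. <C=((λq. (q * q)) (let v = -3 in v)), E=∅, S=∅, K=[if0]>
2. <C=(λq. (q * q)), E=∅, S=∅, K=[arg :: if0]>
3. <C=(let v = -3 in v), E=∅, S=∅, K=[fun :: if0]>
4. <C=-3, E=∅, S=∅, K=[let v :: fun :: if0]>
5. <C=v, E={v↦0}, S={0↦-3}, K=[fun :: if0]>
6. <C=(q * q), E={q↦1}, S={0↦-3, 1↦-3}, K=[if0]>
7. <C=q, E={q↦1}, S={0↦-3, 1↦-3}, K=[mulR :: if0]>
8. <C=q, E={q↦1}, S={0↦-3, 1↦-3}, K=[mulL(-3) :: if0]>
9. <C=((λu. u) (if0 4 then 6 else -2)), E=∅, S={0↦-3, 1↦-3}, K=∅>
10. <C=(λu. u), E=∅, S={0↦-3, 1↦-3}, K=[arg]>
11. <C=(if0 4 then 6 else -2), E=∅, S={0↦-3, 1↦-3}, K=[fun]>
12. <C=4, E=∅, S={0↦-3, 1↦-3}, K=[if0 :: fun]>
13. <C=-2, E=∅, S={0↦-3, 1↦-3}, K=[fun]>
14. <C=u, E={u↦2}, S={0↦-3, 1↦-3, 2↦-2}, K=∅>
→ final value -2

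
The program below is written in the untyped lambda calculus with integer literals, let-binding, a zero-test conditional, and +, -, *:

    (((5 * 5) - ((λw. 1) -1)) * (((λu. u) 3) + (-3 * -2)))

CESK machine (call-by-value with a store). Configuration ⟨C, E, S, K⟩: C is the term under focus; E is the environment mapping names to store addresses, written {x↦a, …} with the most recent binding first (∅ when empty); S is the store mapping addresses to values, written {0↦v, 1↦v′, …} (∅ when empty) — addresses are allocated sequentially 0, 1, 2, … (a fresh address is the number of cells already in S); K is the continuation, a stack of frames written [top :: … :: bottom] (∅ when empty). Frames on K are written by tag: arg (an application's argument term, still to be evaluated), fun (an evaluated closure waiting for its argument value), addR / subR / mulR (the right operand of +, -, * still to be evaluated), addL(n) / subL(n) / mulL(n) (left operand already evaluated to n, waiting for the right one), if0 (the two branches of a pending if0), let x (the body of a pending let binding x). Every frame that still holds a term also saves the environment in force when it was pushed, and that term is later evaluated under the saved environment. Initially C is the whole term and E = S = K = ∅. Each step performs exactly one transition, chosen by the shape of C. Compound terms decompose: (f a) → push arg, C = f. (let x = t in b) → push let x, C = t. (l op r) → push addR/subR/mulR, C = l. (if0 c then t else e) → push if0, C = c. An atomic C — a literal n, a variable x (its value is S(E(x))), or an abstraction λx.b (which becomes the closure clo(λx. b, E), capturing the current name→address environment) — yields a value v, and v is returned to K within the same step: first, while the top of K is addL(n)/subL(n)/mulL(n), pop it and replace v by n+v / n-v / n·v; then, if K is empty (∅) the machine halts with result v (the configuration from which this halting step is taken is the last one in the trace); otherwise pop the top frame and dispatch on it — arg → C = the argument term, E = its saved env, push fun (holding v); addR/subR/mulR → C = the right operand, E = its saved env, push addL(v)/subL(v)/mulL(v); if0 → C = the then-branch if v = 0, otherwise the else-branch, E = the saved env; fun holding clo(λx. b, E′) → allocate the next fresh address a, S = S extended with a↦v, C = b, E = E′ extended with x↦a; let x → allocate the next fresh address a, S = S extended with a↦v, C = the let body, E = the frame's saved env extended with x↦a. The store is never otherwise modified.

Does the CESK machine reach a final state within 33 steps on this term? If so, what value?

0. [C=(((5 * 5) - ((λw. 1) -1)) * (((λu. u) 3) + (-3 * -2))) | E=∅ | S=∅ | K=∅]
1. [C=((5 * 5) - ((λw. 1) -1)) | E=∅ | S=∅ | K=[mulR]]
2. [C=(5 * 5) | E=∅ | S=∅ | K=[subR :: mulR]]
3. [C=5 | E=∅ | S=∅ | K=[mulR :: subR :: mulR]]
4. [C=5 | E=∅ | S=∅ | K=[mulL(5) :: subR :: mulR]]
5. [C=((λw. 1) -1) | E=∅ | S=∅ | K=[subL(25) :: mulR]]
6. [C=(λw. 1) | E=∅ | S=∅ | K=[arg :: subL(25) :: mulR]]
7. [C=-1 | E=∅ | S=∅ | K=[fun :: subL(25) :: mulR]]
8. [C=1 | E={w↦0} | S={0↦-1} | K=[subL(25) :: mulR]]
9. [C=(((λu. u) 3) + (-3 * -2)) | E=∅ | S={0↦-1} | K=[mulL(24)]]
10. [C=((λu. u) 3) | E=∅ | S={0↦-1} | K=[addR :: mulL(24)]]
11. [C=(λu. u) | E=∅ | S={0↦-1} | K=[arg :: addR :: mulL(24)]]
12. [C=3 | E=∅ | S={0↦-1} | K=[fun :: addR :: mulL(24)]]
13. [C=u | E={u↦1} | S={0↦-1, 1↦3} | K=[addR :: mulL(24)]]
14. [C=(-3 * -2) | E=∅ | S={0↦-1, 1↦3} | K=[addL(3) :: mulL(24)]]
15. [C=-3 | E=∅ | S={0↦-1, 1↦3} | K=[mulR :: addL(3) :: mulL(24)]]
16. [C=-2 | E=∅ | S={0↦-1, 1↦3} | K=[mulL(-3) :: addL(3) :: mulL(24)]]
→ final value 216

Answer: 216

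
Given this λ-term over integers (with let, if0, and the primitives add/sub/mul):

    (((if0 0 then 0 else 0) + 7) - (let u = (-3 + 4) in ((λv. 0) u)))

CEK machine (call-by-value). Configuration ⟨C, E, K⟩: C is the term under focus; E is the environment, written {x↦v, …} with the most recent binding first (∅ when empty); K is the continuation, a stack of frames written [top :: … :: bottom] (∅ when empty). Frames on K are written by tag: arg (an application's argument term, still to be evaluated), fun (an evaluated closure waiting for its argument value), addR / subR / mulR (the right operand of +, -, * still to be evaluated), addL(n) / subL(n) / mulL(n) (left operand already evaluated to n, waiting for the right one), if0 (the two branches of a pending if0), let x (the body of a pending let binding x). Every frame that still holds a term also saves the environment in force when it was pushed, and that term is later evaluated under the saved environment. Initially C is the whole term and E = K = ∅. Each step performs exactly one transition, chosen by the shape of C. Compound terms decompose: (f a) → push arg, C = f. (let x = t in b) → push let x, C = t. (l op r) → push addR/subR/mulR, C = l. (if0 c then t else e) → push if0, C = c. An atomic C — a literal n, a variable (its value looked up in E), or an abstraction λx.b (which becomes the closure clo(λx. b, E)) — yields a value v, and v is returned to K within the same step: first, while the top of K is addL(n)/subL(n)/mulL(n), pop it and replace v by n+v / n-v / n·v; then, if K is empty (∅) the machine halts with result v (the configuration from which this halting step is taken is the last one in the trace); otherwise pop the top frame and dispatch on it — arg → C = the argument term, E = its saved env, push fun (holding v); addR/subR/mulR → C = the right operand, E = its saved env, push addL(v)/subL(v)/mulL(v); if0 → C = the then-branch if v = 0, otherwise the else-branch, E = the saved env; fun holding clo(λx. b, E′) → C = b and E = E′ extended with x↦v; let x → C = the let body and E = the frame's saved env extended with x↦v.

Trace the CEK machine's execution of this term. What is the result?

Answer: 7

Machine steps:
[0] <C=(((if0 0 then 0 else 0) + 7) - (let u = (-3 + 4) in ((λv. 0) u))), E=∅, K=∅>
[1] <C=((if0 0 then 0 else 0) + 7), E=∅, K=[subR]>
[2] <C=(if0 0 then 0 else 0), E=∅, K=[addR :: subR]>
[3] <C=0, E=∅, K=[if0 :: addR :: subR]>
[4] <C=0, E=∅, K=[addR :: subR]>
[5] <C=7, E=∅, K=[addL(0) :: subR]>
[6] <C=(let u = (-3 + 4) in ((λv. 0) u)), E=∅, K=[subL(7)]>
[7] <C=(-3 + 4), E=∅, K=[let u :: subL(7)]>
[8] <C=-3, E=∅, K=[addR :: let u :: subL(7)]>
[9] <C=4, E=∅, K=[addL(-3) :: let u :: subL(7)]>
[10] <C=((λv. 0) u), E={u↦1}, K=[subL(7)]>
[11] <C=(λv. 0), E={u↦1}, K=[arg :: subL(7)]>
[12] <C=u, E={u↦1}, K=[fun :: subL(7)]>
[13] <C=0, E={v↦1, u↦1}, K=[subL(7)]>
→ final value 7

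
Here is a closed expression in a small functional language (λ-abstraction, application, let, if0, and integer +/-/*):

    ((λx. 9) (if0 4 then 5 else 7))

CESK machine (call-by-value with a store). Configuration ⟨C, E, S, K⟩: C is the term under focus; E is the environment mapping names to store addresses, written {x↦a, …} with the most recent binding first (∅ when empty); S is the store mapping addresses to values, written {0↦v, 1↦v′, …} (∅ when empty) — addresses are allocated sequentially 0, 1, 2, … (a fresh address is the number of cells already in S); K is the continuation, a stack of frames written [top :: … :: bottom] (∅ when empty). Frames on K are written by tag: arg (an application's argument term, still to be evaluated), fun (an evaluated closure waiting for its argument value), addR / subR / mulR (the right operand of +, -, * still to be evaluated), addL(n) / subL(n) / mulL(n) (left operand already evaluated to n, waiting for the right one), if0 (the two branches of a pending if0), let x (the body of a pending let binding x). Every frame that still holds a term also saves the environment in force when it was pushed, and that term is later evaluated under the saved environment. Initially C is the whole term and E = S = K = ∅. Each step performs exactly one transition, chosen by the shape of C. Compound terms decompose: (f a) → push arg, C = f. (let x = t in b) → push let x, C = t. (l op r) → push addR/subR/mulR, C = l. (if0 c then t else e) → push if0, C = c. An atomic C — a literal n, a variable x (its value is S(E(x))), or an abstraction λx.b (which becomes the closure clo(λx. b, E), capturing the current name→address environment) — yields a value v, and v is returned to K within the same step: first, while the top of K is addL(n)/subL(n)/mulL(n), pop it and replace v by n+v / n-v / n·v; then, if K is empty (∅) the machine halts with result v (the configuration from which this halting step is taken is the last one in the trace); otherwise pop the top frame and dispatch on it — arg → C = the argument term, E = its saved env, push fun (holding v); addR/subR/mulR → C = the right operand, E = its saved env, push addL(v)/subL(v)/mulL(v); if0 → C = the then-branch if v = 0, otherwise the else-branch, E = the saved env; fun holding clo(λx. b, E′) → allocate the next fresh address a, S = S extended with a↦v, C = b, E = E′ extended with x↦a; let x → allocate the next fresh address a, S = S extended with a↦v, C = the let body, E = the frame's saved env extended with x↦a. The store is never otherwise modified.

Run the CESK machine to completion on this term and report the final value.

[0] [C=((λx. 9) (if0 4 then 5 else 7)) | E=∅ | S=∅ | K=∅]
[1] [C=(λx. 9) | E=∅ | S=∅ | K=[arg]]
[2] [C=(if0 4 then 5 else 7) | E=∅ | S=∅ | K=[fun]]
[3] [C=4 | E=∅ | S=∅ | K=[if0 :: fun]]
[4] [C=7 | E=∅ | S=∅ | K=[fun]]
[5] [C=9 | E={x↦0} | S={0↦7} | K=∅]
→ final value 9

Answer: 9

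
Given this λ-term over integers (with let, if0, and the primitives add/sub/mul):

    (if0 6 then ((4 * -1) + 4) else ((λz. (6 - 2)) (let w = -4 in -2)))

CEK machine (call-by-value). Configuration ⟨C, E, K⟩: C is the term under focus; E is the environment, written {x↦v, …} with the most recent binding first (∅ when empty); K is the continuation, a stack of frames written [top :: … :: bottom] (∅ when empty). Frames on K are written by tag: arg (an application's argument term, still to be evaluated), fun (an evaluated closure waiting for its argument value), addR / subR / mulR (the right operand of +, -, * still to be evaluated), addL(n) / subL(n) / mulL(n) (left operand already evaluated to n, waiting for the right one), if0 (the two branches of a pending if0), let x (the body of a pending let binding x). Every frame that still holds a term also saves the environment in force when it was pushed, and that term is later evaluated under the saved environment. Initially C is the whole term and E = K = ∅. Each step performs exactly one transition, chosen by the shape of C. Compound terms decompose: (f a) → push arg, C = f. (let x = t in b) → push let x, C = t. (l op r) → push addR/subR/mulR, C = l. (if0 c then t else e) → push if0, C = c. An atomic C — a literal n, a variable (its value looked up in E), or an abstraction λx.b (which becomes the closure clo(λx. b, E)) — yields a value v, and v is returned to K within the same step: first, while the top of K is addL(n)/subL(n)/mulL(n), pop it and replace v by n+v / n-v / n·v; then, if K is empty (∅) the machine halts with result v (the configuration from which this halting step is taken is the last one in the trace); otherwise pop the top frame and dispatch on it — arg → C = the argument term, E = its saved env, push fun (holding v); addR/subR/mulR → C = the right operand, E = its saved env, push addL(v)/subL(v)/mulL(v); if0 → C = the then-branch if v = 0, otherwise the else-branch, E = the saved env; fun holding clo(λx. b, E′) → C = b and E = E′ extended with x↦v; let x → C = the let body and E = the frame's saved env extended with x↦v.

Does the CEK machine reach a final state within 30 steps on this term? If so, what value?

[0] [C=(if0 6 then ((4 * -1) + 4) else ((λz. (6 - 2)) (let w = -4 in -2))) | E=∅ | K=∅]
[1] [C=6 | E=∅ | K=[if0]]
[2] [C=((λz. (6 - 2)) (let w = -4 in -2)) | E=∅ | K=∅]
[3] [C=(λz. (6 - 2)) | E=∅ | K=[arg]]
[4] [C=(let w = -4 in -2) | E=∅ | K=[fun]]
[5] [C=-4 | E=∅ | K=[let w :: fun]]
[6] [C=-2 | E={w↦-4} | K=[fun]]
[7] [C=(6 - 2) | E={z↦-2} | K=∅]
[8] [C=6 | E={z↦-2} | K=[subR]]
[9] [C=2 | E={z↦-2} | K=[subL(6)]]
→ final value 4

Answer: 4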